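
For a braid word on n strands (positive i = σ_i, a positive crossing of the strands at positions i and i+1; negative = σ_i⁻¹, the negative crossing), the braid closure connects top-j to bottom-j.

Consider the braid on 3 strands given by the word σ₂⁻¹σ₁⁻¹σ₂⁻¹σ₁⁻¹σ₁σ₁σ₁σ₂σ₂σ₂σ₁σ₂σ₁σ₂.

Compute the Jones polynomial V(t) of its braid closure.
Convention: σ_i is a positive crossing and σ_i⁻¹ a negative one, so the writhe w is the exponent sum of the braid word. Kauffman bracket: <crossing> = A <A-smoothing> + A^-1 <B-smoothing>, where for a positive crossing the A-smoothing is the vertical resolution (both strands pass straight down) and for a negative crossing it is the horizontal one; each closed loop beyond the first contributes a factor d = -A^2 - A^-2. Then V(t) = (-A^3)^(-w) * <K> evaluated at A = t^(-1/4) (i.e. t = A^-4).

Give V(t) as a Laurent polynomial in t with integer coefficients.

t^8 - 2*t^7 + t^6 - 2*t^5 + 2*t^4 + t^2

Derivation:
The presented braid s2^-1 s1^-1 s2^-1 s1^-1 s1 s1 s1 s2 s2 s2 s1 s2 s1 s2 on 3 strands reduces by inverse Markov moves (closure unchanged at each step):
  Deconjugate: the word is γ·β·γ⁻¹ with γ = s2^-1 s1^-1 (prefix) and γ⁻¹ = s1 s2 (suffix); strip both.
  Deconjugate: the word is γ·β·γ⁻¹ with γ = s2^-1 s1^-1 (prefix) and γ⁻¹ = s1 s2 (suffix); strip both.
Reduced to β = s1 s1 s1 s2 s2 s2 on 3 strands, 6 crossings.
Compute on β:
Braid: s1 s1 s1 s2 s2 s2 on 3 strands, 6 crossings.
Writhe w = (#positive) - (#negative) = 6 - 0 = 6.
State-sum expansion of <K>. There are 2^6 = 64 states.
Each crossing splits two ways (0=vertical, 1=horizontal). The state's weight is A^(#A-smoothings - #B-smoothings) * d^(loops - 1).
Tabulate the states by total A-exponent and number of loops L (A-exp: L × count):
  A^6: L=3 ×1
  A^4: L=2 ×6
  A^2: L=1 ×9, L=3 ×6
  A^0: L=2 ×18, L=4 ×2
  A^-2: L=3 ×15
  A^-4: L=4 ×6
  A^-6: L=5 ×1
Each group contributes A^e * Σ count * d^(L-1):
Powers of d = -A^2 - A^-2: d^2 = A^4 + 2 + A^-4; d^3 = -A^6 - 3*A^2 - 3*A^-2 - A^-6; d^4 = A^8 + 4*A^4 + 6 + 4*A^-4 + A^-8.
  A^6 * (d^2) = A^10 + 2*A^6 + A^2
  A^4 * (6*d) = -6*A^6 - 6*A^2
  A^2 * (9 + 6*d^2) = 6*A^6 + 21*A^2 + 6*A^-2
  A^0 * (18*d + 2*d^3) = -2*A^6 - 24*A^2 - 24*A^-2 - 2*A^-6
  A^-2 * (15*d^2) = 15*A^2 + 30*A^-2 + 15*A^-6
  A^-4 * (6*d^3) = -6*A^2 - 18*A^-2 - 18*A^-6 - 6*A^-10
  A^-6 * (d^4) = A^2 + 4*A^-2 + 6*A^-6 + 4*A^-10 + A^-14
Summing the groups: <K> = A^10 + 2*A^2 - 2*A^-2 + A^-6 - 2*A^-10 + A^-14
Normalise by the writhe: (-A^3)^(-w) = (-A^3)^(-6) = A^-18, so f(A) = A^-18 * <K> = A^-8 + 2*A^-16 - 2*A^-20 + A^-24 - 2*A^-28 + A^-32.
Substitute A = t^(-1/4), i.e. A^e → t^(-e/4): V(t) = t^8 - 2*t^7 + t^6 - 2*t^5 + 2*t^4 + t^2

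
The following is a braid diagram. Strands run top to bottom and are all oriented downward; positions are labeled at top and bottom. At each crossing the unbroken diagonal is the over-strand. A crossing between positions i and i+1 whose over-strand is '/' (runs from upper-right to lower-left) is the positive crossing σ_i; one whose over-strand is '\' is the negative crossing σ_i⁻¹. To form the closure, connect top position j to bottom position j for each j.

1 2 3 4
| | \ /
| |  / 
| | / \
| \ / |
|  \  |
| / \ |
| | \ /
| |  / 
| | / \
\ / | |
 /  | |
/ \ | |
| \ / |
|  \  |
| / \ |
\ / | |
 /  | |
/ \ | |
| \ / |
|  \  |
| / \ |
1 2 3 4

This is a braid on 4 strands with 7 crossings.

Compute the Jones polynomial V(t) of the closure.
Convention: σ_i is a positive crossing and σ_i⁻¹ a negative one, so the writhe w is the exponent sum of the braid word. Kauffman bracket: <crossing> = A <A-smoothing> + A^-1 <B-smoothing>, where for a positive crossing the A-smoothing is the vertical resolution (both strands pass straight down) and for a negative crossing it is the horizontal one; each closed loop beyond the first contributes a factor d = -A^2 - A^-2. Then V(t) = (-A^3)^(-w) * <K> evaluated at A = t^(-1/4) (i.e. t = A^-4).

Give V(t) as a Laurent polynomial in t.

Reading the diagram top to bottom ('/'-over between positions i,i+1 = s_i, '\'-over = s_i^-1): braid word = s3 s2^-1 s3 s1 s2^-1 s1 s2^-1.
Braid: s3 s2^-1 s3 s1 s2^-1 s1 s2^-1 on 4 strands, 7 crossings.
Writhe w = (#positive) - (#negative) = 4 - 3 = 1.
Computing the Kauffman bracket via state sum. There are 2^7 = 128 states.
Each crossing splits two ways (0=vertical, 1=horizontal). The state's weight is A^(#A-smoothings - #B-smoothings) * d^(loops - 1).
Tabulate the states by total A-exponent and number of loops L (A-exp: L × count):
  A^7: L=5 ×1
  A^5: L=4 ×7
  A^3: L=3 ×21
  A^1: L=2 ×32, L=4 ×3
  A^-1: L=1 ×21, L=3 ×14
  A^-3: L=2 ×19, L=4 ×2
  A^-5: L=3 ×7
  A^-7: L=4 ×1
Each group contributes A^e * Σ count * d^(L-1):
Powers of d = -A^2 - A^-2: d^2 = A^4 + 2 + A^-4; d^3 = -A^6 - 3*A^2 - 3*A^-2 - A^-6; d^4 = A^8 + 4*A^4 + 6 + 4*A^-4 + A^-8.
  A^7 * (d^4) = A^15 + 4*A^11 + 6*A^7 + 4*A^3 + A^-1
  A^5 * (7*d^3) = -7*A^11 - 21*A^7 - 21*A^3 - 7*A^-1
  A^3 * (21*d^2) = 21*A^7 + 42*A^3 + 21*A^-1
  A^1 * (32*d + 3*d^3) = -3*A^7 - 41*A^3 - 41*A^-1 - 3*A^-5
  A^-1 * (21 + 14*d^2) = 14*A^3 + 49*A^-1 + 14*A^-5
  A^-3 * (19*d + 2*d^3) = -2*A^3 - 25*A^-1 - 25*A^-5 - 2*A^-9
  A^-5 * (7*d^2) = 7*A^-1 + 14*A^-5 + 7*A^-9
  A^-7 * (d^3) = -A^-1 - 3*A^-5 - 3*A^-9 - A^-13
Summing the groups: <K> = A^15 - 3*A^11 + 3*A^7 - 4*A^3 + 4*A^-1 - 3*A^-5 + 2*A^-9 - A^-13
Normalise by the writhe: (-A^3)^(-w) = (-A^3)^(-1) = -A^-3, so f(A) = -A^-3 * <K> = -A^12 + 3*A^8 - 3*A^4 + 4 - 4*A^-4 + 3*A^-8 - 2*A^-12 + A^-16.
Substitute A = t^(-1/4), i.e. A^e → t^(-e/4): V(t) = t^4 - 2*t^3 + 3*t^2 - 4*t + 4 - 3*t^-1 + 3*t^-2 - t^-3

Answer: t^4 - 2*t^3 + 3*t^2 - 4*t + 4 - 3*t^-1 + 3*t^-2 - t^-3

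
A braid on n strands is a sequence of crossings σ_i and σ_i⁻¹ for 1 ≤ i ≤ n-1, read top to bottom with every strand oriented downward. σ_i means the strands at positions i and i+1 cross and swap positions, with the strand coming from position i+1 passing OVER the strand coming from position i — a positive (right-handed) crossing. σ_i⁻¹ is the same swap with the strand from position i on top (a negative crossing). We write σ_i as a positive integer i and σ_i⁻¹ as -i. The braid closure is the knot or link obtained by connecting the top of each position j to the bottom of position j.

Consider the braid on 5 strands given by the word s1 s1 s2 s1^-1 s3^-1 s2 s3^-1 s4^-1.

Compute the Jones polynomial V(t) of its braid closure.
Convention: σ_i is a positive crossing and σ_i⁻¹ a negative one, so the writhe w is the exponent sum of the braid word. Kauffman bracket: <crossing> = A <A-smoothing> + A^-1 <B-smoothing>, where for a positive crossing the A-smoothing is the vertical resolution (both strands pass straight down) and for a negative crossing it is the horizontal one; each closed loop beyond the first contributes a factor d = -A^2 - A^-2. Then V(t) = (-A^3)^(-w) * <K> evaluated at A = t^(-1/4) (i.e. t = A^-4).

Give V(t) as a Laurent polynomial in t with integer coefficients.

t^4 - t^3 + t^2 - 2*t + 2 - t^-1 + t^-2

Derivation:
The presented braid s1 s1 s2 s1^-1 s3^-1 s2 s3^-1 s4^-1 on 5 strands reduces by inverse Markov moves (closure unchanged at each step):
  Destabilize: the word has the form β·s4^-1 where s4^-1 occurs only as the final letter (β ∈ B_4); drop it and the last strand → 4 strands.
Reduced to β = s1 s1 s2 s1^-1 s3^-1 s2 s3^-1 on 4 strands, 7 crossings.
Compute on β:
Braid: s1 s1 s2 s1^-1 s3^-1 s2 s3^-1 on 4 strands, 7 crossings.
Writhe w = (#positive) - (#negative) = 4 - 3 = 1.
Enumerate smoothing states for the bracket polynomial. There are 2^7 = 128 states.
For each crossing: s=0 is the vertical smoothing, s=1 horizontal. Crossing k contributes A^(sign_k * (1 - 2*s_k)); loop factor d = -A^2 - A^-2.
Tabulate the states by total A-exponent and number of loops L (A-exp: L × count):
  A^7: L=3 ×1
  A^5: L=2 ×4, L=4 ×3
  A^3: L=1 ×5, L=3 ×15, L=5 ×1
  A^1: L=2 ×27, L=4 ×8
  A^-1: L=1 ×14, L=3 ×20, L=5 ×1
  A^-3: L=2 ×17, L=4 ×4
  A^-5: L=3 ×7
  A^-7: L=4 ×1
Each group contributes A^e * Σ count * d^(L-1):
Powers of d = -A^2 - A^-2: d^2 = A^4 + 2 + A^-4; d^3 = -A^6 - 3*A^2 - 3*A^-2 - A^-6; d^4 = A^8 + 4*A^4 + 6 + 4*A^-4 + A^-8.
  A^7 * (d^2) = A^11 + 2*A^7 + A^3
  A^5 * (4*d + 3*d^3) = -3*A^11 - 13*A^7 - 13*A^3 - 3*A^-1
  A^3 * (5 + 15*d^2 + d^4) = A^11 + 19*A^7 + 41*A^3 + 19*A^-1 + A^-5
  A^1 * (27*d + 8*d^3) = -8*A^7 - 51*A^3 - 51*A^-1 - 8*A^-5
  A^-1 * (14 + 20*d^2 + d^4) = A^7 + 24*A^3 + 60*A^-1 + 24*A^-5 + A^-9
  A^-3 * (17*d + 4*d^3) = -4*A^3 - 29*A^-1 - 29*A^-5 - 4*A^-9
  A^-5 * (7*d^2) = 7*A^-1 + 14*A^-5 + 7*A^-9
  A^-7 * (d^3) = -A^-1 - 3*A^-5 - 3*A^-9 - A^-13
Summing the groups: <K> = -A^11 + A^7 - 2*A^3 + 2*A^-1 - A^-5 + A^-9 - A^-13
Normalise by the writhe: (-A^3)^(-w) = (-A^3)^(-1) = -A^-3, so f(A) = -A^-3 * <K> = A^8 - A^4 + 2 - 2*A^-4 + A^-8 - A^-12 + A^-16.
Substitute A = t^(-1/4), i.e. A^e → t^(-e/4): V(t) = t^4 - t^3 + t^2 - 2*t + 2 - t^-1 + t^-2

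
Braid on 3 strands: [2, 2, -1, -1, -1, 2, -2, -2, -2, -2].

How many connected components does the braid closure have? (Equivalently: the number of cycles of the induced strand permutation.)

Track the strand permutation on 3 strands, starting from identity.
  step 1: s2 swaps positions 2,3 -> [1 3 2]
  step 2: s2 swaps positions 2,3 -> [1 2 3]
  step 3: s1^-1 swaps positions 1,2 -> [2 1 3]
  step 4: s1^-1 swaps positions 1,2 -> [1 2 3]
  step 5: s1^-1 swaps positions 1,2 -> [2 1 3]
  step 6: s2 swaps positions 2,3 -> [2 3 1]
  step 7: s2^-1 swaps positions 2,3 -> [2 1 3]
  step 8: s2^-1 swaps positions 2,3 -> [2 3 1]
  step 9: s2^-1 swaps positions 2,3 -> [2 1 3]
  step 10: s2^-1 swaps positions 2,3 -> [2 3 1]
Final permutation (position -> original strand): [2 3 1]
Closure components = cycle count of this permutation = 1.

Answer: 1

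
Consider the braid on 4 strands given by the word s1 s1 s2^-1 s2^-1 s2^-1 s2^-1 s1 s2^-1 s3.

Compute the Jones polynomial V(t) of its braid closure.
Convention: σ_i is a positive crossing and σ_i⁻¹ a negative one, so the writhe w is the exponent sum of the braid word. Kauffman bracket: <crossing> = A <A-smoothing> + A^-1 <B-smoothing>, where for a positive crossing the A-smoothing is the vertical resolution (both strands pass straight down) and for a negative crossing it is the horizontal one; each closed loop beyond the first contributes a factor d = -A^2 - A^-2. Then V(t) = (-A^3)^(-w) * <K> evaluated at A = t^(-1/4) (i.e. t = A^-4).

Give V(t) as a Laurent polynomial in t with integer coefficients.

-t^2 + 2*t - 2 + 4*t^-1 - 4*t^-2 + 4*t^-3 - 3*t^-4 + 2*t^-5 - t^-6

Derivation:
The presented braid s1 s1 s2^-1 s2^-1 s2^-1 s2^-1 s1 s2^-1 s3 on 4 strands reduces by inverse Markov moves (closure unchanged at each step):
  Destabilize: the word has the form β·s3 where s3 occurs only as the final letter (β ∈ B_3); drop it and the last strand → 3 strands.
Reduced to β = s1 s1 s2^-1 s2^-1 s2^-1 s2^-1 s1 s2^-1 on 3 strands, 8 crossings.
Compute on β:
Braid: s1 s1 s2^-1 s2^-1 s2^-1 s2^-1 s1 s2^-1 on 3 strands, 8 crossings.
Writhe w = (#positive) - (#negative) = 3 - 5 = -2.
Enumerate smoothing states for the bracket polynomial. There are 2^8 = 256 states.
Each crossing splits two ways (0=vertical, 1=horizontal). The state's weight is A^(#A-smoothings - #B-smoothings) * d^(loops - 1).
Tabulate the states by total A-exponent and number of loops L (A-exp: L × count):
  A^8: L=6 ×1
  A^6: L=5 ×8
  A^4: L=4 ×27, L=6 ×1
  A^2: L=3 ×48, L=5 ×8
  A^0: L=2 ×47, L=4 ×22, L=6 ×1
  A^-2: L=1 ×23, L=3 ×29, L=5 ×4
  A^-4: L=2 ×22, L=4 ×6
  A^-6: L=3 ×8
  A^-8: L=4 ×1
Each group contributes A^e * Σ count * d^(L-1):
Powers of d = -A^2 - A^-2: d^2 = A^4 + 2 + A^-4; d^3 = -A^6 - 3*A^2 - 3*A^-2 - A^-6; d^4 = A^8 + 4*A^4 + 6 + 4*A^-4 + A^-8; d^5 = -A^10 - 5*A^6 - 10*A^2 - 10*A^-2 - 5*A^-6 - A^-10.
  A^8 * (d^5) = -A^18 - 5*A^14 - 10*A^10 - 10*A^6 - 5*A^2 - A^-2
  A^6 * (8*d^4) = 8*A^14 + 32*A^10 + 48*A^6 + 32*A^2 + 8*A^-2
  A^4 * (27*d^3 + d^5) = -A^14 - 32*A^10 - 91*A^6 - 91*A^2 - 32*A^-2 - A^-6
  A^2 * (48*d^2 + 8*d^4) = 8*A^10 + 80*A^6 + 144*A^2 + 80*A^-2 + 8*A^-6
  A^0 * (47*d + 22*d^3 + d^5) = -A^10 - 27*A^6 - 123*A^2 - 123*A^-2 - 27*A^-6 - A^-10
  A^-2 * (23 + 29*d^2 + 4*d^4) = 4*A^6 + 45*A^2 + 105*A^-2 + 45*A^-6 + 4*A^-10
  A^-4 * (22*d + 6*d^3) = -6*A^2 - 40*A^-2 - 40*A^-6 - 6*A^-10
  A^-6 * (8*d^2) = 8*A^-2 + 16*A^-6 + 8*A^-10
  A^-8 * (d^3) = -A^-2 - 3*A^-6 - 3*A^-10 - A^-14
Summing the groups: <K> = -A^18 + 2*A^14 - 3*A^10 + 4*A^6 - 4*A^2 + 4*A^-2 - 2*A^-6 + 2*A^-10 - A^-14
Normalise by the writhe: (-A^3)^(-w) = (-A^3)^(2) = A^6, so f(A) = A^6 * <K> = -A^24 + 2*A^20 - 3*A^16 + 4*A^12 - 4*A^8 + 4*A^4 - 2 + 2*A^-4 - A^-8.
Substitute A = t^(-1/4), i.e. A^e → t^(-e/4): V(t) = -t^2 + 2*t - 2 + 4*t^-1 - 4*t^-2 + 4*t^-3 - 3*t^-4 + 2*t^-5 - t^-6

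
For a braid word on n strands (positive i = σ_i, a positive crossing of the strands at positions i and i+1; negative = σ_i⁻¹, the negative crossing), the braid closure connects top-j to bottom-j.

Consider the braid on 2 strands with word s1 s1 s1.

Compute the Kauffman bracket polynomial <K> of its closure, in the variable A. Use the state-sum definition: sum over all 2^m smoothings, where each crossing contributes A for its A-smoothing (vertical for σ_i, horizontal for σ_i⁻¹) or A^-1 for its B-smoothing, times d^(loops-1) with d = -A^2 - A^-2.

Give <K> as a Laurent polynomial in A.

-A^5 - A^-3 + A^-7

Derivation:
Braid: s1 s1 s1 on 2 strands, 3 crossings.
Writhe w = (#positive) - (#negative) = 3 - 0 = 3.
State-sum expansion of <K>. There are 2^3 = 8 states.
Smooth each crossing (0=||, 1=⌣⌢); contribution A^(Σ sign_k(1-2s_k)) * d^(L-1).
  state 000: A-exp=+3, loops=2, term = A^3 * d^1
  state 001: A-exp=+1, loops=1, term = A^1 * d^0
  state 010: A-exp=+1, loops=1, term = A^1 * d^0
  state 011: A-exp=-1, loops=2, term = A^-1 * d^1
  state 100: A-exp=+1, loops=1, term = A^1 * d^0
  state 101: A-exp=-1, loops=2, term = A^-1 * d^1
  state 110: A-exp=-1, loops=2, term = A^-1 * d^1
  state 111: A-exp=-3, loops=3, term = A^-3 * d^2
Collect the terms by A-exponent (count of states per loop number):
Powers of d = -A^2 - A^-2: d^2 = A^4 + 2 + A^-4.
  A^3 * (d) = -A^5 - A
  A^1 * (3) = 3*A
  A^-1 * (3*d) = -3*A - 3*A^-3
  A^-3 * (d^2) = A + 2*A^-3 + A^-7
Summing the groups: <K> = -A^5 - A^-3 + A^-7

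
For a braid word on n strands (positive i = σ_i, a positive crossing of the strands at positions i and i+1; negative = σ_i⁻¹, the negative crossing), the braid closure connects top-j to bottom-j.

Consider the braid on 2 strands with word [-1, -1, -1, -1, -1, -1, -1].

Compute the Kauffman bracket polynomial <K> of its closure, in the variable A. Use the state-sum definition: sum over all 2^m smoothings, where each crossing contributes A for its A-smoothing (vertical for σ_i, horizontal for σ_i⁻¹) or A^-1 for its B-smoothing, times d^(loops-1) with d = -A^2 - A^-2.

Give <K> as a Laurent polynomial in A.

Braid: s1^-1 s1^-1 s1^-1 s1^-1 s1^-1 s1^-1 s1^-1 on 2 strands, 7 crossings.
Writhe w = (#positive) - (#negative) = 0 - 7 = -7.
State-sum expansion of <K>. There are 2^7 = 128 states.
Smooth each crossing (0=||, 1=⌣⌢); contribution A^(Σ sign_k(1-2s_k)) * d^(L-1).
Tabulate the states by total A-exponent and number of loops L (A-exp: L × count):
  A^7: L=7 ×1
  A^5: L=6 ×7
  A^3: L=5 ×21
  A^1: L=4 ×35
  A^-1: L=3 ×35
  A^-3: L=2 ×21
  A^-5: L=1 ×7
  A^-7: L=2 ×1
Each group contributes A^e * Σ count * d^(L-1):
Powers of d = -A^2 - A^-2: d^2 = A^4 + 2 + A^-4; d^3 = -A^6 - 3*A^2 - 3*A^-2 - A^-6; d^4 = A^8 + 4*A^4 + 6 + 4*A^-4 + A^-8; d^5 = -A^10 - 5*A^6 - 10*A^2 - 10*A^-2 - 5*A^-6 - A^-10; d^6 = A^12 + 6*A^8 + 15*A^4 + 20 + 15*A^-4 + 6*A^-8 + A^-12.
  A^7 * (d^6) = A^19 + 6*A^15 + 15*A^11 + 20*A^7 + 15*A^3 + 6*A^-1 + A^-5
  A^5 * (7*d^5) = -7*A^15 - 35*A^11 - 70*A^7 - 70*A^3 - 35*A^-1 - 7*A^-5
  A^3 * (21*d^4) = 21*A^11 + 84*A^7 + 126*A^3 + 84*A^-1 + 21*A^-5
  A^1 * (35*d^3) = -35*A^7 - 105*A^3 - 105*A^-1 - 35*A^-5
  A^-1 * (35*d^2) = 35*A^3 + 70*A^-1 + 35*A^-5
  A^-3 * (21*d) = -21*A^-1 - 21*A^-5
  A^-5 * (7) = 7*A^-5
  A^-7 * (d) = -A^-5 - A^-9
Summing the groups: <K> = A^19 - A^15 + A^11 - A^7 + A^3 - A^-1 - A^-9

Answer: A^19 - A^15 + A^11 - A^7 + A^3 - A^-1 - A^-9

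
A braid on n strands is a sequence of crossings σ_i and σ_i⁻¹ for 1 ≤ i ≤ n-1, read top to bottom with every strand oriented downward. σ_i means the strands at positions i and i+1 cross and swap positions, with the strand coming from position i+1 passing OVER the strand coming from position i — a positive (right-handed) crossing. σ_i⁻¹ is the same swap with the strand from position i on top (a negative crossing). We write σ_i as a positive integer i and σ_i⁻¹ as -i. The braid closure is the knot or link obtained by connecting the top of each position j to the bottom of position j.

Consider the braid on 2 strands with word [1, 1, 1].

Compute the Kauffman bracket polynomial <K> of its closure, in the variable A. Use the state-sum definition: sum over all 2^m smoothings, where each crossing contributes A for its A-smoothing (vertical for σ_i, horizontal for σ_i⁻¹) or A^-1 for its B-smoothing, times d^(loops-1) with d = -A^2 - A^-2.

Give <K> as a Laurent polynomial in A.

-A^5 - A^-3 + A^-7

Derivation:
Braid: s1 s1 s1 on 2 strands, 3 crossings.
Writhe w = (#positive) - (#negative) = 3 - 0 = 3.
State-sum expansion of <K>. There are 2^3 = 8 states.
For each crossing: s=0 is the vertical smoothing, s=1 horizontal. Crossing k contributes A^(sign_k * (1 - 2*s_k)); loop factor d = -A^2 - A^-2.
  state 000: A-exp=+3, loops=2, term = A^3 * d^1
  state 001: A-exp=+1, loops=1, term = A^1 * d^0
  state 010: A-exp=+1, loops=1, term = A^1 * d^0
  state 011: A-exp=-1, loops=2, term = A^-1 * d^1
  state 100: A-exp=+1, loops=1, term = A^1 * d^0
  state 101: A-exp=-1, loops=2, term = A^-1 * d^1
  state 110: A-exp=-1, loops=2, term = A^-1 * d^1
  state 111: A-exp=-3, loops=3, term = A^-3 * d^2
Collect the terms by A-exponent (count of states per loop number):
Powers of d = -A^2 - A^-2: d^2 = A^4 + 2 + A^-4.
  A^3 * (d) = -A^5 - A
  A^1 * (3) = 3*A
  A^-1 * (3*d) = -3*A - 3*A^-3
  A^-3 * (d^2) = A + 2*A^-3 + A^-7
Summing the groups: <K> = -A^5 - A^-3 + A^-7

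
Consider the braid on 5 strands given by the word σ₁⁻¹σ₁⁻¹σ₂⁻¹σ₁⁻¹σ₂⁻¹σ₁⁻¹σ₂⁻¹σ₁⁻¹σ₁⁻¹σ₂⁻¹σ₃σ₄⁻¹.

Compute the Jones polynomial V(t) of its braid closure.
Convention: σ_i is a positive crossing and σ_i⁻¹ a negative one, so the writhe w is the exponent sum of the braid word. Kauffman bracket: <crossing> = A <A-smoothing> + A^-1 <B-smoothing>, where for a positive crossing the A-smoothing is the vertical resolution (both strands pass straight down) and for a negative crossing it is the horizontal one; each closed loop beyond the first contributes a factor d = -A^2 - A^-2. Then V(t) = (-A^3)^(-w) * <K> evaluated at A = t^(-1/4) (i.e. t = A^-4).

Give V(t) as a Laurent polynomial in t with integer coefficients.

The presented braid s1^-1 s1^-1 s2^-1 s1^-1 s2^-1 s1^-1 s2^-1 s1^-1 s1^-1 s2^-1 s3 s4^-1 on 5 strands reduces by inverse Markov moves (closure unchanged at each step):
  Destabilize: the word has the form β·s4^-1 where s4^-1 occurs only as the final letter (β ∈ B_4); drop it and the last strand → 4 strands.
  Destabilize: the word has the form β·s3 where s3 occurs only as the final letter (β ∈ B_3); drop it and the last strand → 3 strands.
Reduced to β = s1^-1 s1^-1 s2^-1 s1^-1 s2^-1 s1^-1 s2^-1 s1^-1 s1^-1 s2^-1 on 3 strands, 10 crossings.
Compute on β:
Braid: s1^-1 s1^-1 s2^-1 s1^-1 s2^-1 s1^-1 s2^-1 s1^-1 s1^-1 s2^-1 on 3 strands, 10 crossings.
Writhe w = (#positive) - (#negative) = 0 - 10 = -10.
Enumerate smoothing states for the bracket polynomial. There are 2^10 = 1024 states.
Each crossing splits two ways (0=vertical, 1=horizontal). The state's weight is A^(#A-smoothings - #B-smoothings) * d^(loops - 1).
Tabulate the states by total A-exponent and number of loops L (A-exp: L × count):
  A^10: L=3 ×1
  A^8: L=2 ×4, L=4 ×6
  A^6: L=1 ×4, L=3 ×30, L=5 ×11
  A^4: L=2 ×48, L=4 ×65, L=6 ×7
  A^2: L=1 ×24, L=3 ×140, L=5 ×45, L=7 ×1
  A^0: L=2 ×129, L=4 ×117, L=6 ×6
  A^-2: L=1 ×43, L=3 ×151, L=5 ×16
  A^-4: L=2 ×96, L=4 ×24
  A^-6: L=1 ×24, L=3 ×21
  A^-8: L=2 ×10
  A^-10: L=3 ×1
Each group contributes A^e * Σ count * d^(L-1):
Powers of d = -A^2 - A^-2: d^2 = A^4 + 2 + A^-4; d^3 = -A^6 - 3*A^2 - 3*A^-2 - A^-6; d^4 = A^8 + 4*A^4 + 6 + 4*A^-4 + A^-8; d^5 = -A^10 - 5*A^6 - 10*A^2 - 10*A^-2 - 5*A^-6 - A^-10; d^6 = A^12 + 6*A^8 + 15*A^4 + 20 + 15*A^-4 + 6*A^-8 + A^-12.
  A^10 * (d^2) = A^14 + 2*A^10 + A^6
  A^8 * (4*d + 6*d^3) = -6*A^14 - 22*A^10 - 22*A^6 - 6*A^2
  A^6 * (4 + 30*d^2 + 11*d^4) = 11*A^14 + 74*A^10 + 130*A^6 + 74*A^2 + 11*A^-2
  A^4 * (48*d + 65*d^3 + 7*d^5) = -7*A^14 - 100*A^10 - 313*A^6 - 313*A^2 - 100*A^-2 - 7*A^-6
  A^2 * (24 + 140*d^2 + 45*d^4 + d^6) = A^14 + 51*A^10 + 335*A^6 + 594*A^2 + 335*A^-2 + 51*A^-6 + A^-10
  A^0 * (129*d + 117*d^3 + 6*d^5) = -6*A^10 - 147*A^6 - 540*A^2 - 540*A^-2 - 147*A^-6 - 6*A^-10
  A^-2 * (43 + 151*d^2 + 16*d^4) = 16*A^6 + 215*A^2 + 441*A^-2 + 215*A^-6 + 16*A^-10
  A^-4 * (96*d + 24*d^3) = -24*A^2 - 168*A^-2 - 168*A^-6 - 24*A^-10
  A^-6 * (24 + 21*d^2) = 21*A^-2 + 66*A^-6 + 21*A^-10
  A^-8 * (10*d) = -10*A^-6 - 10*A^-10
  A^-10 * (d^2) = A^-6 + 2*A^-10 + A^-14
Summing the groups: <K> = -A^10 + A^-6 + A^-14
Normalise by the writhe: (-A^3)^(-w) = (-A^3)^(10) = A^30, so f(A) = A^30 * <K> = -A^40 + A^24 + A^16.
Substitute A = t^(-1/4), i.e. A^e → t^(-e/4): V(t) = t^-4 + t^-6 - t^-10

Answer: t^-4 + t^-6 - t^-10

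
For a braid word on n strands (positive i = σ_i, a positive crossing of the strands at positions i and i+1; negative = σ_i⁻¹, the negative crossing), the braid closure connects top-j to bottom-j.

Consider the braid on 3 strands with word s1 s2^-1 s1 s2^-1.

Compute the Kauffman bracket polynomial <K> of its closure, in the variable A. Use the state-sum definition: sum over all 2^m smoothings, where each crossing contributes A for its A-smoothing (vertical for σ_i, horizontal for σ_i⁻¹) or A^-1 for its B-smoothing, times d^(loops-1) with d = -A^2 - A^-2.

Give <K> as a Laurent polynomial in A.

Braid: s1 s2^-1 s1 s2^-1 on 3 strands, 4 crossings.
Writhe w = (#positive) - (#negative) = 2 - 2 = 0.
Computing the Kauffman bracket via state sum. There are 2^4 = 16 states.
For each crossing: s=0 is the vertical smoothing, s=1 horizontal. Crossing k contributes A^(sign_k * (1 - 2*s_k)); loop factor d = -A^2 - A^-2.
  state 0000: A-exp=+0, loops=3, term = A^0 * d^2
  state 0001: A-exp=+2, loops=2, term = A^2 * d^1
  state 0010: A-exp=-2, loops=2, term = A^-2 * d^1
  state 0011: A-exp=+0, loops=1, term = A^0 * d^0
  state 0100: A-exp=+2, loops=2, term = A^2 * d^1
  state 0101: A-exp=+4, loops=3, term = A^4 * d^2
  state 0110: A-exp=+0, loops=1, term = A^0 * d^0
  state 0111: A-exp=+2, loops=2, term = A^2 * d^1
  state 1000: A-exp=-2, loops=2, term = A^-2 * d^1
  state 1001: A-exp=+0, loops=1, term = A^0 * d^0
  state 1010: A-exp=-4, loops=3, term = A^-4 * d^2
  state 1011: A-exp=-2, loops=2, term = A^-2 * d^1
  state 1100: A-exp=+0, loops=1, term = A^0 * d^0
  state 1101: A-exp=+2, loops=2, term = A^2 * d^1
  state 1110: A-exp=-2, loops=2, term = A^-2 * d^1
  state 1111: A-exp=+0, loops=1, term = A^0 * d^0
Collect the terms by A-exponent (count of states per loop number):
Powers of d = -A^2 - A^-2: d^2 = A^4 + 2 + A^-4.
  A^4 * (d^2) = A^8 + 2*A^4 + 1
  A^2 * (4*d) = -4*A^4 - 4
  A^0 * (5 + d^2) = A^4 + 7 + A^-4
  A^-2 * (4*d) = -4 - 4*A^-4
  A^-4 * (d^2) = 1 + 2*A^-4 + A^-8
Summing the groups: <K> = A^8 - A^4 + 1 - A^-4 + A^-8

Answer: A^8 - A^4 + 1 - A^-4 + A^-8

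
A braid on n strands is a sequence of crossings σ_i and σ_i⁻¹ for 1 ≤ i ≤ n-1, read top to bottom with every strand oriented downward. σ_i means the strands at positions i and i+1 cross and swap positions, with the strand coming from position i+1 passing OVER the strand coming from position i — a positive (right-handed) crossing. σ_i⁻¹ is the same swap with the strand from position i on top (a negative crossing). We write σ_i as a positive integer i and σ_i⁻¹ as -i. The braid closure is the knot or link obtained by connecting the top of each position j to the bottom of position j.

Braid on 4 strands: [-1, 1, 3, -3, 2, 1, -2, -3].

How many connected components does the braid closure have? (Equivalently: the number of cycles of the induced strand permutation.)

Track the strand permutation on 4 strands, starting from identity.
  step 1: s1^-1 swaps positions 1,2 -> [2 1 3 4]
  step 2: s1 swaps positions 1,2 -> [1 2 3 4]
  step 3: s3 swaps positions 3,4 -> [1 2 4 3]
  step 4: s3^-1 swaps positions 3,4 -> [1 2 3 4]
  step 5: s2 swaps positions 2,3 -> [1 3 2 4]
  step 6: s1 swaps positions 1,2 -> [3 1 2 4]
  step 7: s2^-1 swaps positions 2,3 -> [3 2 1 4]
  step 8: s3^-1 swaps positions 3,4 -> [3 2 4 1]
Final permutation (position -> original strand): [3 2 4 1]
Closure components = cycle count of this permutation = 2.

Answer: 2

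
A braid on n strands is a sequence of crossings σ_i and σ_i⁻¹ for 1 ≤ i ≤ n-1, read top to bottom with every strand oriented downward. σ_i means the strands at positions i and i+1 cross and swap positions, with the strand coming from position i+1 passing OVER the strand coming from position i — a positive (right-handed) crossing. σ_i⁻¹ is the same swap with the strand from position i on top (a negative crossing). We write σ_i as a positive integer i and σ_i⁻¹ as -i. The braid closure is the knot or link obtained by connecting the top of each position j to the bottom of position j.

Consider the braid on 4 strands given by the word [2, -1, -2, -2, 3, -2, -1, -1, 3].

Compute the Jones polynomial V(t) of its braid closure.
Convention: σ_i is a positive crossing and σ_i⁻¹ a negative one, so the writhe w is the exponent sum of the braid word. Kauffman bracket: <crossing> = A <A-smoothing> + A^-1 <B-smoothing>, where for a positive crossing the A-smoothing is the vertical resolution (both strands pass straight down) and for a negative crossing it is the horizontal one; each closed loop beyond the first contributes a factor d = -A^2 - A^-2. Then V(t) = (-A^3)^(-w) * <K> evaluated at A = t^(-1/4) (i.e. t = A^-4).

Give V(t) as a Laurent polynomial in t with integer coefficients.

Braid: s2 s1^-1 s2^-1 s2^-1 s3 s2^-1 s1^-1 s1^-1 s3 on 4 strands, 9 crossings.
Writhe w = (#positive) - (#negative) = 3 - 6 = -3.
Computing the Kauffman bracket via state sum. There are 2^9 = 512 states.
Each crossing splits two ways (0=vertical, 1=horizontal). The state's weight is A^(#A-smoothings - #B-smoothings) * d^(loops - 1).
Tabulate the states by total A-exponent and number of loops L (A-exp: L × count):
  A^9: L=6 ×1
  A^7: L=5 ×9
  A^5: L=4 ×35, L=6 ×1
  A^3: L=3 ×73, L=5 ×11
  A^1: L=2 ×82, L=4 ×43, L=6 ×1
  A^-1: L=1 ×40, L=3 ×79, L=5 ×7
  A^-3: L=2 ×63, L=4 ×21
  A^-5: L=1 ×9, L=3 ×26, L=5 ×1
  A^-7: L=2 ×6, L=4 ×3
  A^-9: L=3 ×1
Each group contributes A^e * Σ count * d^(L-1):
Powers of d = -A^2 - A^-2: d^2 = A^4 + 2 + A^-4; d^3 = -A^6 - 3*A^2 - 3*A^-2 - A^-6; d^4 = A^8 + 4*A^4 + 6 + 4*A^-4 + A^-8; d^5 = -A^10 - 5*A^6 - 10*A^2 - 10*A^-2 - 5*A^-6 - A^-10.
  A^9 * (d^5) = -A^19 - 5*A^15 - 10*A^11 - 10*A^7 - 5*A^3 - A^-1
  A^7 * (9*d^4) = 9*A^15 + 36*A^11 + 54*A^7 + 36*A^3 + 9*A^-1
  A^5 * (35*d^3 + d^5) = -A^15 - 40*A^11 - 115*A^7 - 115*A^3 - 40*A^-1 - A^-5
  A^3 * (73*d^2 + 11*d^4) = 11*A^11 + 117*A^7 + 212*A^3 + 117*A^-1 + 11*A^-5
  A^1 * (82*d + 43*d^3 + d^5) = -A^11 - 48*A^7 - 221*A^3 - 221*A^-1 - 48*A^-5 - A^-9
  A^-1 * (40 + 79*d^2 + 7*d^4) = 7*A^7 + 107*A^3 + 240*A^-1 + 107*A^-5 + 7*A^-9
  A^-3 * (63*d + 21*d^3) = -21*A^3 - 126*A^-1 - 126*A^-5 - 21*A^-9
  A^-5 * (9 + 26*d^2 + d^4) = A^3 + 30*A^-1 + 67*A^-5 + 30*A^-9 + A^-13
  A^-7 * (6*d + 3*d^3) = -3*A^-1 - 15*A^-5 - 15*A^-9 - 3*A^-13
  A^-9 * (d^2) = A^-5 + 2*A^-9 + A^-13
Summing the groups: <K> = -A^19 + 3*A^15 - 4*A^11 + 5*A^7 - 6*A^3 + 5*A^-1 - 4*A^-5 + 2*A^-9 - A^-13
Normalise by the writhe: (-A^3)^(-w) = (-A^3)^(3) = -A^9, so f(A) = -A^9 * <K> = A^28 - 3*A^24 + 4*A^20 - 5*A^16 + 6*A^12 - 5*A^8 + 4*A^4 - 2 + A^-4.
Substitute A = t^(-1/4), i.e. A^e → t^(-e/4): V(t) = t - 2 + 4*t^-1 - 5*t^-2 + 6*t^-3 - 5*t^-4 + 4*t^-5 - 3*t^-6 + t^-7

Answer: t - 2 + 4*t^-1 - 5*t^-2 + 6*t^-3 - 5*t^-4 + 4*t^-5 - 3*t^-6 + t^-7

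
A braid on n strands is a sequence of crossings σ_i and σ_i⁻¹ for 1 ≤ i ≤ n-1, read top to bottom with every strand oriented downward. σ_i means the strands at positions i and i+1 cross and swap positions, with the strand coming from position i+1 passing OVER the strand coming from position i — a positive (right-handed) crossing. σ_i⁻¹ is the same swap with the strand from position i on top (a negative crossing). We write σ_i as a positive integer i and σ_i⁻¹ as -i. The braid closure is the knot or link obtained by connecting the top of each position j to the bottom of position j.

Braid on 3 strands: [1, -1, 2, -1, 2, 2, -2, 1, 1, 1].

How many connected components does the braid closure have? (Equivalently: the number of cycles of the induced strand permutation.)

Track the strand permutation on 3 strands, starting from identity.
  step 1: s1 swaps positions 1,2 -> [2 1 3]
  step 2: s1^-1 swaps positions 1,2 -> [1 2 3]
  step 3: s2 swaps positions 2,3 -> [1 3 2]
  step 4: s1^-1 swaps positions 1,2 -> [3 1 2]
  step 5: s2 swaps positions 2,3 -> [3 2 1]
  step 6: s2 swaps positions 2,3 -> [3 1 2]
  step 7: s2^-1 swaps positions 2,3 -> [3 2 1]
  step 8: s1 swaps positions 1,2 -> [2 3 1]
  step 9: s1 swaps positions 1,2 -> [3 2 1]
  step 10: s1 swaps positions 1,2 -> [2 3 1]
Final permutation (position -> original strand): [2 3 1]
Closure components = cycle count of this permutation = 1.

Answer: 1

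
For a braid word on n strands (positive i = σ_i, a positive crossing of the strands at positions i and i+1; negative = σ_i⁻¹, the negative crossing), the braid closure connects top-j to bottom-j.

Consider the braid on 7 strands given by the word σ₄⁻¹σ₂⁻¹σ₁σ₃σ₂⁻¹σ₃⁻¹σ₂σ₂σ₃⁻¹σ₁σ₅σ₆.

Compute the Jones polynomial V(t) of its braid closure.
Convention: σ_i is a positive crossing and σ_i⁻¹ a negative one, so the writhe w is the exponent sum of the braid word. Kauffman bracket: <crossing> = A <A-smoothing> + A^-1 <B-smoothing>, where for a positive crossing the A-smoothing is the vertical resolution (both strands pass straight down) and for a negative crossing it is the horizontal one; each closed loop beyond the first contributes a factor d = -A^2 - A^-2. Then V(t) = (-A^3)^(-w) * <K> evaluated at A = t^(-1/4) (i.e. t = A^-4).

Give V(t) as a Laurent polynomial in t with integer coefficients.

The presented braid s4^-1 s2^-1 s1 s3 s2^-1 s3^-1 s2 s2 s3^-1 s1 s5 s6 on 7 strands reduces by inverse Markov moves (closure unchanged at each step):
  Destabilize: the word has the form β·s6 where s6 occurs only as the final letter (β ∈ B_6); drop it and the last strand → 6 strands.
  Destabilize: the word has the form β·s5 where s5 occurs only as the final letter (β ∈ B_5); drop it and the last strand → 5 strands.
Reduced to β = s4^-1 s2^-1 s1 s3 s2^-1 s3^-1 s2 s2 s3^-1 s1 on 5 strands, 10 crossings.
Compute on β:
Braid: s4^-1 s2^-1 s1 s3 s2^-1 s3^-1 s2 s2 s3^-1 s1 on 5 strands, 10 crossings.
Writhe w = (#positive) - (#negative) = 5 - 5 = 0.
State-sum expansion of <K>. There are 2^10 = 1024 states.
Each crossing splits two ways (0=vertical, 1=horizontal). The state's weight is A^(#A-smoothings - #B-smoothings) * d^(loops - 1).
Tabulate the states by total A-exponent and number of loops L (A-exp: L × count):
  A^10: L=4 ×1
  A^8: L=3 ×9, L=5 ×1
  A^6: L=2 ×27, L=4 ×18
  A^4: L=1 ×28, L=3 ×78, L=5 ×14
  A^2: L=2 ×116, L=4 ×88, L=6 ×6
  A^0: L=1 ×27, L=3 ×178, L=5 ×46, L=7 ×1
  A^-2: L=2 ×78, L=4 ×123, L=6 ×9
  A^-4: L=1 ×6, L=3 ×78, L=5 ×36
  A^-6: L=2 ×11, L=4 ×31, L=6 ×3
  A^-8: L=3 ×6, L=5 ×4
  A^-10: L=4 ×1
Each group contributes A^e * Σ count * d^(L-1):
Powers of d = -A^2 - A^-2: d^2 = A^4 + 2 + A^-4; d^3 = -A^6 - 3*A^2 - 3*A^-2 - A^-6; d^4 = A^8 + 4*A^4 + 6 + 4*A^-4 + A^-8; d^5 = -A^10 - 5*A^6 - 10*A^2 - 10*A^-2 - 5*A^-6 - A^-10; d^6 = A^12 + 6*A^8 + 15*A^4 + 20 + 15*A^-4 + 6*A^-8 + A^-12.
  A^10 * (d^3) = -A^16 - 3*A^12 - 3*A^8 - A^4
  A^8 * (9*d^2 + d^4) = A^16 + 13*A^12 + 24*A^8 + 13*A^4 + 1
  A^6 * (27*d + 18*d^3) = -18*A^12 - 81*A^8 - 81*A^4 - 18
  A^4 * (28 + 78*d^2 + 14*d^4) = 14*A^12 + 134*A^8 + 268*A^4 + 134 + 14*A^-4
  A^2 * (116*d + 88*d^3 + 6*d^5) = -6*A^12 - 118*A^8 - 440*A^4 - 440 - 118*A^-4 - 6*A^-8
  A^0 * (27 + 178*d^2 + 46*d^4 + d^6) = A^12 + 52*A^8 + 377*A^4 + 679 + 377*A^-4 + 52*A^-8 + A^-12
  A^-2 * (78*d + 123*d^3 + 9*d^5) = -9*A^8 - 168*A^4 - 537 - 537*A^-4 - 168*A^-8 - 9*A^-12
  A^-4 * (6 + 78*d^2 + 36*d^4) = 36*A^4 + 222 + 378*A^-4 + 222*A^-8 + 36*A^-12
  A^-6 * (11*d + 31*d^3 + 3*d^5) = -3*A^4 - 46 - 134*A^-4 - 134*A^-8 - 46*A^-12 - 3*A^-16
  A^-8 * (6*d^2 + 4*d^4) = 4 + 22*A^-4 + 36*A^-8 + 22*A^-12 + 4*A^-16
  A^-10 * (d^3) = -A^-4 - 3*A^-8 - 3*A^-12 - A^-16
Summing the groups: <K> = A^12 - A^8 + A^4 - 1 + A^-4 - A^-8 + A^-12
Normalise by the writhe: (-A^3)^(-w) = (-A^3)^(0) = 1, so f(A) = 1 * <K> = A^12 - A^8 + A^4 - 1 + A^-4 - A^-8 + A^-12.
Substitute A = t^(-1/4), i.e. A^e → t^(-e/4): V(t) = t^3 - t^2 + t - 1 + t^-1 - t^-2 + t^-3

Answer: t^3 - t^2 + t - 1 + t^-1 - t^-2 + t^-3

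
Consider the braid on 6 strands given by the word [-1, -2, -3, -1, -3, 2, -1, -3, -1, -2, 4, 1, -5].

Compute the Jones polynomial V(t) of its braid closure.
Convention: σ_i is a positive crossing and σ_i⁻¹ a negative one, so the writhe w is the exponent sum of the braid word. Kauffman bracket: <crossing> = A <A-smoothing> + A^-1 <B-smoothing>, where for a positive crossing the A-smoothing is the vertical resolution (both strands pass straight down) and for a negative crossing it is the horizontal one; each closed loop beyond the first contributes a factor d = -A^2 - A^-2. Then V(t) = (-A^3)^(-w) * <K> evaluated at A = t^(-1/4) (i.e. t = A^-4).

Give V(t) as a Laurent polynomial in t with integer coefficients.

The presented braid s1^-1 s2^-1 s3^-1 s1^-1 s3^-1 s2 s1^-1 s3^-1 s1^-1 s2^-1 s4 s1 s5^-1 on 6 strands reduces by inverse Markov moves (closure unchanged at each step):
  Destabilize: the word has the form β·s5^-1 where s5^-1 occurs only as the final letter (β ∈ B_5); drop it and the last strand → 5 strands.
  Deconjugate: the word is γ·β·γ⁻¹ with γ = s1^-1 (prefix) and γ⁻¹ = s1 (suffix); strip both.
  Destabilize: the word has the form β·s4 where s4 occurs only as the final letter (β ∈ B_4); drop it and the last strand → 4 strands.
Reduced to β = s2^-1 s3^-1 s1^-1 s3^-1 s2 s1^-1 s3^-1 s1^-1 s2^-1 on 4 strands, 9 crossings.
Compute on β:
Braid: s2^-1 s3^-1 s1^-1 s3^-1 s2 s1^-1 s3^-1 s1^-1 s2^-1 on 4 strands, 9 crossings.
Writhe w = (#positive) - (#negative) = 1 - 8 = -7.
Enumerate smoothing states for the bracket polynomial. There are 2^9 = 512 states.
Smooth each crossing (0=||, 1=⌣⌢); contribution A^(Σ sign_k(1-2s_k)) * d^(L-1).
Tabulate the states by total A-exponent and number of loops L (A-exp: L × count):
  A^9: L=6 ×1
  A^7: L=5 ×9
  A^5: L=4 ×35, L=6 ×1
  A^3: L=3 ×74, L=5 ×10
  A^1: L=2 ×85, L=4 ×41
  A^-1: L=1 ×42, L=3 ×80, L=5 ×4
  A^-3: L=2 ×65, L=4 ×19
  A^-5: L=1 ×9, L=3 ×26, L=5 ×1
  A^-7: L=2 ×6, L=4 ×3
  A^-9: L=3 ×1
Each group contributes A^e * Σ count * d^(L-1):
Powers of d = -A^2 - A^-2: d^2 = A^4 + 2 + A^-4; d^3 = -A^6 - 3*A^2 - 3*A^-2 - A^-6; d^4 = A^8 + 4*A^4 + 6 + 4*A^-4 + A^-8; d^5 = -A^10 - 5*A^6 - 10*A^2 - 10*A^-2 - 5*A^-6 - A^-10.
  A^9 * (d^5) = -A^19 - 5*A^15 - 10*A^11 - 10*A^7 - 5*A^3 - A^-1
  A^7 * (9*d^4) = 9*A^15 + 36*A^11 + 54*A^7 + 36*A^3 + 9*A^-1
  A^5 * (35*d^3 + d^5) = -A^15 - 40*A^11 - 115*A^7 - 115*A^3 - 40*A^-1 - A^-5
  A^3 * (74*d^2 + 10*d^4) = 10*A^11 + 114*A^7 + 208*A^3 + 114*A^-1 + 10*A^-5
  A^1 * (85*d + 41*d^3) = -41*A^7 - 208*A^3 - 208*A^-1 - 41*A^-5
  A^-1 * (42 + 80*d^2 + 4*d^4) = 4*A^7 + 96*A^3 + 226*A^-1 + 96*A^-5 + 4*A^-9
  A^-3 * (65*d + 19*d^3) = -19*A^3 - 122*A^-1 - 122*A^-5 - 19*A^-9
  A^-5 * (9 + 26*d^2 + d^4) = A^3 + 30*A^-1 + 67*A^-5 + 30*A^-9 + A^-13
  A^-7 * (6*d + 3*d^3) = -3*A^-1 - 15*A^-5 - 15*A^-9 - 3*A^-13
  A^-9 * (d^2) = A^-5 + 2*A^-9 + A^-13
Summing the groups: <K> = -A^19 + 3*A^15 - 4*A^11 + 6*A^7 - 6*A^3 + 5*A^-1 - 5*A^-5 + 2*A^-9 - A^-13
Normalise by the writhe: (-A^3)^(-w) = (-A^3)^(7) = -A^21, so f(A) = -A^21 * <K> = A^40 - 3*A^36 + 4*A^32 - 6*A^28 + 6*A^24 - 5*A^20 + 5*A^16 - 2*A^12 + A^8.
Substitute A = t^(-1/4), i.e. A^e → t^(-e/4): V(t) = t^-2 - 2*t^-3 + 5*t^-4 - 5*t^-5 + 6*t^-6 - 6*t^-7 + 4*t^-8 - 3*t^-9 + t^-10

Answer: t^-2 - 2*t^-3 + 5*t^-4 - 5*t^-5 + 6*t^-6 - 6*t^-7 + 4*t^-8 - 3*t^-9 + t^-10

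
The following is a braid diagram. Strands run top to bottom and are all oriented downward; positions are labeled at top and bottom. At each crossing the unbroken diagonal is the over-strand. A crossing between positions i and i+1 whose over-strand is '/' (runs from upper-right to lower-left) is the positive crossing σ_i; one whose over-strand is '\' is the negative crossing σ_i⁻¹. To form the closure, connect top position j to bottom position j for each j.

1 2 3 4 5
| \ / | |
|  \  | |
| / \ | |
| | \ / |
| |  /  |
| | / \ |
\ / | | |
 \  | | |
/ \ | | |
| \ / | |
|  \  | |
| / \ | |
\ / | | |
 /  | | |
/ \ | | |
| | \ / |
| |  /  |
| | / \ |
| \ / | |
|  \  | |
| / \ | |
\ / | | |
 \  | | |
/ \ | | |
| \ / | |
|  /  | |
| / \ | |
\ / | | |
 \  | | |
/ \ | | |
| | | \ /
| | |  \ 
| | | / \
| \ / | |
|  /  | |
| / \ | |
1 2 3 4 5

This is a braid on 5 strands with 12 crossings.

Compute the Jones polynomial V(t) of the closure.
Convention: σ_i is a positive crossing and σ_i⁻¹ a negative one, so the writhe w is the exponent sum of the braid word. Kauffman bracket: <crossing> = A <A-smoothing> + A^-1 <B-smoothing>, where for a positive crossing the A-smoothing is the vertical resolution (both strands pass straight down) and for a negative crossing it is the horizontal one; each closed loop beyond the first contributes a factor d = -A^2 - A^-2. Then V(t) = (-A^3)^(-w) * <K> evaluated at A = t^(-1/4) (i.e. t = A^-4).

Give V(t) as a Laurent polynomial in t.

t^2 - 2*t + 3 - 3*t^-1 + 3*t^-2 - 2*t^-3 + 2*t^-4 - t^-5

Derivation:
Reading the diagram top to bottom ('/'-over between positions i,i+1 = s_i, '\'-over = s_i^-1): braid word = s2^-1 s3 s1^-1 s2^-1 s1 s3 s2^-1 s1^-1 s2 s1^-1 s4^-1 s2.
The presented braid s2^-1 s3 s1^-1 s2^-1 s1 s3 s2^-1 s1^-1 s2 s1^-1 s4^-1 s2 on 5 strands reduces by inverse Markov moves (closure unchanged at each step):
  Deconjugate: the word is γ·β·γ⁻¹ with γ = s2^-1 (prefix) and γ⁻¹ = s2 (suffix); strip both.
  Destabilize: the word has the form β·s4^-1 where s4^-1 occurs only as the final letter (β ∈ B_4); drop it and the last strand → 4 strands.
Reduced to β = s3 s1^-1 s2^-1 s1 s3 s2^-1 s1^-1 s2 s1^-1 on 4 strands, 9 crossings.
Compute on β:
Braid: s3 s1^-1 s2^-1 s1 s3 s2^-1 s1^-1 s2 s1^-1 on 4 strands, 9 crossings.
Writhe w = (#positive) - (#negative) = 4 - 5 = -1.
Computing the Kauffman bracket via state sum. There are 2^9 = 512 states.
For each crossing: s=0 is the vertical smoothing, s=1 horizontal. Crossing k contributes A^(sign_k * (1 - 2*s_k)); loop factor d = -A^2 - A^-2.
Tabulate the states by total A-exponent and number of loops L (A-exp: L × count):
  A^9: L=5 ×1
  A^7: L=4 ×9
  A^5: L=3 ×32, L=5 ×4
  A^3: L=2 ×53, L=4 ×30, L=6 ×1
  A^1: L=1 ×35, L=3 ×80, L=5 ×11
  A^-1: L=2 ×86, L=4 ×39, L=6 ×1
  A^-3: L=1 ×21, L=3 ×58, L=5 ×5
  A^-5: L=2 ×26, L=4 ×10
  A^-7: L=1 ×3, L=3 ×6
  A^-9: L=2 ×1
Each group contributes A^e * Σ count * d^(L-1):
Powers of d = -A^2 - A^-2: d^2 = A^4 + 2 + A^-4; d^3 = -A^6 - 3*A^2 - 3*A^-2 - A^-6; d^4 = A^8 + 4*A^4 + 6 + 4*A^-4 + A^-8; d^5 = -A^10 - 5*A^6 - 10*A^2 - 10*A^-2 - 5*A^-6 - A^-10.
  A^9 * (d^4) = A^17 + 4*A^13 + 6*A^9 + 4*A^5 + A
  A^7 * (9*d^3) = -9*A^13 - 27*A^9 - 27*A^5 - 9*A
  A^5 * (32*d^2 + 4*d^4) = 4*A^13 + 48*A^9 + 88*A^5 + 48*A + 4*A^-3
  A^3 * (53*d + 30*d^3 + d^5) = -A^13 - 35*A^9 - 153*A^5 - 153*A - 35*A^-3 - A^-7
  A^1 * (35 + 80*d^2 + 11*d^4) = 11*A^9 + 124*A^5 + 261*A + 124*A^-3 + 11*A^-7
  A^-1 * (86*d + 39*d^3 + d^5) = -A^9 - 44*A^5 - 213*A - 213*A^-3 - 44*A^-7 - A^-11
  A^-3 * (21 + 58*d^2 + 5*d^4) = 5*A^5 + 78*A + 167*A^-3 + 78*A^-7 + 5*A^-11
  A^-5 * (26*d + 10*d^3) = -10*A - 56*A^-3 - 56*A^-7 - 10*A^-11
  A^-7 * (3 + 6*d^2) = 6*A^-3 + 15*A^-7 + 6*A^-11
  A^-9 * (d) = -A^-7 - A^-11
Summing the groups: <K> = A^17 - 2*A^13 + 2*A^9 - 3*A^5 + 3*A - 3*A^-3 + 2*A^-7 - A^-11
Normalise by the writhe: (-A^3)^(-w) = (-A^3)^(1) = -A^3, so f(A) = -A^3 * <K> = -A^20 + 2*A^16 - 2*A^12 + 3*A^8 - 3*A^4 + 3 - 2*A^-4 + A^-8.
Substitute A = t^(-1/4), i.e. A^e → t^(-e/4): V(t) = t^2 - 2*t + 3 - 3*t^-1 + 3*t^-2 - 2*t^-3 + 2*t^-4 - t^-5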